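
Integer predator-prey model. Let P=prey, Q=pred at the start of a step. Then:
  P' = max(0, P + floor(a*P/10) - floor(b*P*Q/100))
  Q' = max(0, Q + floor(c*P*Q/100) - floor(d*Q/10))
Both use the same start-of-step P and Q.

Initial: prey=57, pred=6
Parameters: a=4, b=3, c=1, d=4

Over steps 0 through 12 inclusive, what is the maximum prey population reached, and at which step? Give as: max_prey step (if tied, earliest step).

Answer: 93 4

Derivation:
Step 1: prey: 57+22-10=69; pred: 6+3-2=7
Step 2: prey: 69+27-14=82; pred: 7+4-2=9
Step 3: prey: 82+32-22=92; pred: 9+7-3=13
Step 4: prey: 92+36-35=93; pred: 13+11-5=19
Step 5: prey: 93+37-53=77; pred: 19+17-7=29
Step 6: prey: 77+30-66=41; pred: 29+22-11=40
Step 7: prey: 41+16-49=8; pred: 40+16-16=40
Step 8: prey: 8+3-9=2; pred: 40+3-16=27
Step 9: prey: 2+0-1=1; pred: 27+0-10=17
Step 10: prey: 1+0-0=1; pred: 17+0-6=11
Step 11: prey: 1+0-0=1; pred: 11+0-4=7
Step 12: prey: 1+0-0=1; pred: 7+0-2=5
Max prey = 93 at step 4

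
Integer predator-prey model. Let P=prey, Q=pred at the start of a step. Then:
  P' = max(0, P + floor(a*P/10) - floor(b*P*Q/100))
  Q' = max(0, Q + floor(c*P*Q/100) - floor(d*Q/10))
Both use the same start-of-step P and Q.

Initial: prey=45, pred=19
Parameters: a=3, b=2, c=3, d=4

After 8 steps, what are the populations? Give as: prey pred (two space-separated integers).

Answer: 0 8

Derivation:
Step 1: prey: 45+13-17=41; pred: 19+25-7=37
Step 2: prey: 41+12-30=23; pred: 37+45-14=68
Step 3: prey: 23+6-31=0; pred: 68+46-27=87
Step 4: prey: 0+0-0=0; pred: 87+0-34=53
Step 5: prey: 0+0-0=0; pred: 53+0-21=32
Step 6: prey: 0+0-0=0; pred: 32+0-12=20
Step 7: prey: 0+0-0=0; pred: 20+0-8=12
Step 8: prey: 0+0-0=0; pred: 12+0-4=8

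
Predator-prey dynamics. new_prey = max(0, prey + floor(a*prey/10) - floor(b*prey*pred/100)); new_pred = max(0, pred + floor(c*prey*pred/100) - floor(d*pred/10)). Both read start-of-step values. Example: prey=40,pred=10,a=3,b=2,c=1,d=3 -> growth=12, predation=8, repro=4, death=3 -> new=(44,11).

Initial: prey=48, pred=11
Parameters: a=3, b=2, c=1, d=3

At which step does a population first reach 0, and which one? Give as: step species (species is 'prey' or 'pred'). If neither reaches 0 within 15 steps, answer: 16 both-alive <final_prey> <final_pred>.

Answer: 16 both-alive 14 7

Derivation:
Step 1: prey: 48+14-10=52; pred: 11+5-3=13
Step 2: prey: 52+15-13=54; pred: 13+6-3=16
Step 3: prey: 54+16-17=53; pred: 16+8-4=20
Step 4: prey: 53+15-21=47; pred: 20+10-6=24
Step 5: prey: 47+14-22=39; pred: 24+11-7=28
Step 6: prey: 39+11-21=29; pred: 28+10-8=30
Step 7: prey: 29+8-17=20; pred: 30+8-9=29
Step 8: prey: 20+6-11=15; pred: 29+5-8=26
Step 9: prey: 15+4-7=12; pred: 26+3-7=22
Step 10: prey: 12+3-5=10; pred: 22+2-6=18
Step 11: prey: 10+3-3=10; pred: 18+1-5=14
Step 12: prey: 10+3-2=11; pred: 14+1-4=11
Step 13: prey: 11+3-2=12; pred: 11+1-3=9
Step 14: prey: 12+3-2=13; pred: 9+1-2=8
Step 15: prey: 13+3-2=14; pred: 8+1-2=7
No extinction within 15 steps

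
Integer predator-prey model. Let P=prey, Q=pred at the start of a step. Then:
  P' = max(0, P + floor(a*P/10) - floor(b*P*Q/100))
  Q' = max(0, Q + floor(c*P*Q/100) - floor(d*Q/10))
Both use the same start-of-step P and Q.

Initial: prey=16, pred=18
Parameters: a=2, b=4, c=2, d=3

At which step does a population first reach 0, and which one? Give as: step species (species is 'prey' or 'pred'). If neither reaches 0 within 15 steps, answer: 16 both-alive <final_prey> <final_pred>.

Step 1: prey: 16+3-11=8; pred: 18+5-5=18
Step 2: prey: 8+1-5=4; pred: 18+2-5=15
Step 3: prey: 4+0-2=2; pred: 15+1-4=12
Step 4: prey: 2+0-0=2; pred: 12+0-3=9
Step 5: prey: 2+0-0=2; pred: 9+0-2=7
Step 6: prey: 2+0-0=2; pred: 7+0-2=5
Step 7: prey: 2+0-0=2; pred: 5+0-1=4
Step 8: prey: 2+0-0=2; pred: 4+0-1=3
Step 9: prey: 2+0-0=2; pred: 3+0-0=3
Steps 10-15: state stable at prey=2, pred=3 (no change)
No extinction within 15 steps

Answer: 16 both-alive 2 3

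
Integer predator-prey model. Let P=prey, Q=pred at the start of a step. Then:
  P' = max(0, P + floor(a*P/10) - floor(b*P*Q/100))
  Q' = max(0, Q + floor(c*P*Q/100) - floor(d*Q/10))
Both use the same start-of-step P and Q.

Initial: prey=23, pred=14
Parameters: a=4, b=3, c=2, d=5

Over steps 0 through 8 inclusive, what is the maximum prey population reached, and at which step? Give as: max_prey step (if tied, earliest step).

Answer: 32 7

Derivation:
Step 1: prey: 23+9-9=23; pred: 14+6-7=13
Step 2: prey: 23+9-8=24; pred: 13+5-6=12
Step 3: prey: 24+9-8=25; pred: 12+5-6=11
Step 4: prey: 25+10-8=27; pred: 11+5-5=11
Step 5: prey: 27+10-8=29; pred: 11+5-5=11
Step 6: prey: 29+11-9=31; pred: 11+6-5=12
Step 7: prey: 31+12-11=32; pred: 12+7-6=13
Step 8: prey: 32+12-12=32; pred: 13+8-6=15
Max prey = 32 at step 7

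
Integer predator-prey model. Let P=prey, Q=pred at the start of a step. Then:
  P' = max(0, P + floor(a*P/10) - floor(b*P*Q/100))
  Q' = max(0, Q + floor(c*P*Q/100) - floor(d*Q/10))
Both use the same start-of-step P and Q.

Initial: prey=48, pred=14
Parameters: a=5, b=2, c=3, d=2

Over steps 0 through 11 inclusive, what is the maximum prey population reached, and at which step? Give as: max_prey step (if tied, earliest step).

Answer: 59 1

Derivation:
Step 1: prey: 48+24-13=59; pred: 14+20-2=32
Step 2: prey: 59+29-37=51; pred: 32+56-6=82
Step 3: prey: 51+25-83=0; pred: 82+125-16=191
Step 4: prey: 0+0-0=0; pred: 191+0-38=153
Step 5: prey: 0+0-0=0; pred: 153+0-30=123
Step 6: prey: 0+0-0=0; pred: 123+0-24=99
Step 7: prey: 0+0-0=0; pred: 99+0-19=80
Step 8: prey: 0+0-0=0; pred: 80+0-16=64
Step 9: prey: 0+0-0=0; pred: 64+0-12=52
Step 10: prey: 0+0-0=0; pred: 52+0-10=42
Step 11: prey: 0+0-0=0; pred: 42+0-8=34
Max prey = 59 at step 1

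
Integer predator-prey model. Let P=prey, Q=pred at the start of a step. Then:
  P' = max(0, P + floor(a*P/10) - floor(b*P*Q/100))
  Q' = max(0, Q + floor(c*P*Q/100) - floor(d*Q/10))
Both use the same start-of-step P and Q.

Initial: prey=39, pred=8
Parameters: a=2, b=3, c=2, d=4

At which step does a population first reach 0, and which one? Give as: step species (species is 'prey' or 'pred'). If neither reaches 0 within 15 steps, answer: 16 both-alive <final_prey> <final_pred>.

Answer: 16 both-alive 14 2

Derivation:
Step 1: prey: 39+7-9=37; pred: 8+6-3=11
Step 2: prey: 37+7-12=32; pred: 11+8-4=15
Step 3: prey: 32+6-14=24; pred: 15+9-6=18
Step 4: prey: 24+4-12=16; pred: 18+8-7=19
Step 5: prey: 16+3-9=10; pred: 19+6-7=18
Step 6: prey: 10+2-5=7; pred: 18+3-7=14
Step 7: prey: 7+1-2=6; pred: 14+1-5=10
Step 8: prey: 6+1-1=6; pred: 10+1-4=7
Step 9: prey: 6+1-1=6; pred: 7+0-2=5
Step 10: prey: 6+1-0=7; pred: 5+0-2=3
Step 11: prey: 7+1-0=8; pred: 3+0-1=2
Step 12: prey: 8+1-0=9; pred: 2+0-0=2
Step 13: prey: 9+1-0=10; pred: 2+0-0=2
Step 14: prey: 10+2-0=12; pred: 2+0-0=2
Step 15: prey: 12+2-0=14; pred: 2+0-0=2
No extinction within 15 steps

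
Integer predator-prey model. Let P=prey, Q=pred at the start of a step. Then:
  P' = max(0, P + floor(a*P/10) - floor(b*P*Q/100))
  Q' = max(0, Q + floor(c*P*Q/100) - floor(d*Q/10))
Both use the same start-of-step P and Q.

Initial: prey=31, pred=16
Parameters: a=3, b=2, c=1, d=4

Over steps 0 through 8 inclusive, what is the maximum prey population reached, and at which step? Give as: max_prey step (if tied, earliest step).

Step 1: prey: 31+9-9=31; pred: 16+4-6=14
Step 2: prey: 31+9-8=32; pred: 14+4-5=13
Step 3: prey: 32+9-8=33; pred: 13+4-5=12
Step 4: prey: 33+9-7=35; pred: 12+3-4=11
Step 5: prey: 35+10-7=38; pred: 11+3-4=10
Step 6: prey: 38+11-7=42; pred: 10+3-4=9
Step 7: prey: 42+12-7=47; pred: 9+3-3=9
Step 8: prey: 47+14-8=53; pred: 9+4-3=10
Max prey = 53 at step 8

Answer: 53 8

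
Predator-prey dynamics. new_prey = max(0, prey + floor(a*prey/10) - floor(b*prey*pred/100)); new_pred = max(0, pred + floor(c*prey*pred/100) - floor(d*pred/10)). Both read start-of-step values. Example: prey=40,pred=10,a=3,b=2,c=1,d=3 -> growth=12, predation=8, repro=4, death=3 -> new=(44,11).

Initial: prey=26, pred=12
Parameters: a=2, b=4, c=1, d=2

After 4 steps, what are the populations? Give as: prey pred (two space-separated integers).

Step 1: prey: 26+5-12=19; pred: 12+3-2=13
Step 2: prey: 19+3-9=13; pred: 13+2-2=13
Step 3: prey: 13+2-6=9; pred: 13+1-2=12
Step 4: prey: 9+1-4=6; pred: 12+1-2=11

Answer: 6 11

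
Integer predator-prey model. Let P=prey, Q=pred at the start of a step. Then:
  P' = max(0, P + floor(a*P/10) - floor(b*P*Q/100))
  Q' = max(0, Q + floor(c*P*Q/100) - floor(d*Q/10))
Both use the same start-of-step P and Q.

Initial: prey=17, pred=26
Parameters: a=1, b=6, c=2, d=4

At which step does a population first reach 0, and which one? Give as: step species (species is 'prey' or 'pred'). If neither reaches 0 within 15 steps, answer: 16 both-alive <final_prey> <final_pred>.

Step 1: prey: 17+1-26=0; pred: 26+8-10=24
First extinction: prey at step 1

Answer: 1 prey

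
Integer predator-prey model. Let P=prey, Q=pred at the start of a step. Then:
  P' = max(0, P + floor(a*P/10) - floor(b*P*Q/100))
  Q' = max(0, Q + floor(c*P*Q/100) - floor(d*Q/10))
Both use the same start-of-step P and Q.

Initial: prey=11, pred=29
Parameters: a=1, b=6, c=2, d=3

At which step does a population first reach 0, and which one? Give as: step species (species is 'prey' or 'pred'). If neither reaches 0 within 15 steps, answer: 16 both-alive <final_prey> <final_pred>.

Answer: 1 prey

Derivation:
Step 1: prey: 11+1-19=0; pred: 29+6-8=27
First extinction: prey at step 1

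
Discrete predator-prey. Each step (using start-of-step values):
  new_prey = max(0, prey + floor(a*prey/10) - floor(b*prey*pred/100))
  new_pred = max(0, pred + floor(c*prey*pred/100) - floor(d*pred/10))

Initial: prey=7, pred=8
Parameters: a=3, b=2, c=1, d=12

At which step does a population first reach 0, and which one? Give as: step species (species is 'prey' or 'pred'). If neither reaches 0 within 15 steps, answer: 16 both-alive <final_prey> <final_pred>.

Step 1: prey: 7+2-1=8; pred: 8+0-9=0
First extinction: pred at step 1

Answer: 1 pred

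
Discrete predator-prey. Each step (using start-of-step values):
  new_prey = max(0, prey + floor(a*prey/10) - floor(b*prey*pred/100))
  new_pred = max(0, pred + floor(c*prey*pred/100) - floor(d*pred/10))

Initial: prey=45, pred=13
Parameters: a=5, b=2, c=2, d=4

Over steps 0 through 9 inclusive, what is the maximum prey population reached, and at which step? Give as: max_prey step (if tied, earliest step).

Answer: 63 2

Derivation:
Step 1: prey: 45+22-11=56; pred: 13+11-5=19
Step 2: prey: 56+28-21=63; pred: 19+21-7=33
Step 3: prey: 63+31-41=53; pred: 33+41-13=61
Step 4: prey: 53+26-64=15; pred: 61+64-24=101
Step 5: prey: 15+7-30=0; pred: 101+30-40=91
Step 6: prey: 0+0-0=0; pred: 91+0-36=55
Step 7: prey: 0+0-0=0; pred: 55+0-22=33
Step 8: prey: 0+0-0=0; pred: 33+0-13=20
Step 9: prey: 0+0-0=0; pred: 20+0-8=12
Max prey = 63 at step 2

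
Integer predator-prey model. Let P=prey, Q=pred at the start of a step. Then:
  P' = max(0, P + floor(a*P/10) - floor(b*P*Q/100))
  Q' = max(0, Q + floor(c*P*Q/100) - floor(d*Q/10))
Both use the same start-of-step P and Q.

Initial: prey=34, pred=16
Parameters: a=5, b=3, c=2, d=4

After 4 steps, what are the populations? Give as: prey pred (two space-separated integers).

Answer: 12 34

Derivation:
Step 1: prey: 34+17-16=35; pred: 16+10-6=20
Step 2: prey: 35+17-21=31; pred: 20+14-8=26
Step 3: prey: 31+15-24=22; pred: 26+16-10=32
Step 4: prey: 22+11-21=12; pred: 32+14-12=34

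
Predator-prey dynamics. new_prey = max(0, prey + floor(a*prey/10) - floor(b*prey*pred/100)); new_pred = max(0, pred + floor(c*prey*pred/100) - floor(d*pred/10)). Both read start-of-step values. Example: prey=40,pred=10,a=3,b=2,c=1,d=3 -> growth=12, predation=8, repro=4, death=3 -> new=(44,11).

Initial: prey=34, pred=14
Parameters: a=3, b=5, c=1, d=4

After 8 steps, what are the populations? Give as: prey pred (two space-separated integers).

Step 1: prey: 34+10-23=21; pred: 14+4-5=13
Step 2: prey: 21+6-13=14; pred: 13+2-5=10
Step 3: prey: 14+4-7=11; pred: 10+1-4=7
Step 4: prey: 11+3-3=11; pred: 7+0-2=5
Step 5: prey: 11+3-2=12; pred: 5+0-2=3
Step 6: prey: 12+3-1=14; pred: 3+0-1=2
Step 7: prey: 14+4-1=17; pred: 2+0-0=2
Step 8: prey: 17+5-1=21; pred: 2+0-0=2

Answer: 21 2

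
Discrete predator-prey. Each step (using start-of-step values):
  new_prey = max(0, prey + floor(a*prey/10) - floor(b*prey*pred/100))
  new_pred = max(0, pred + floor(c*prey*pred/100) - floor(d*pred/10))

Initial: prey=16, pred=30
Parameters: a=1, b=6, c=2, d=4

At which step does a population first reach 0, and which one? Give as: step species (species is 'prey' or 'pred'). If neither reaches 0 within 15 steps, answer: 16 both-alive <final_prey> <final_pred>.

Answer: 1 prey

Derivation:
Step 1: prey: 16+1-28=0; pred: 30+9-12=27
First extinction: prey at step 1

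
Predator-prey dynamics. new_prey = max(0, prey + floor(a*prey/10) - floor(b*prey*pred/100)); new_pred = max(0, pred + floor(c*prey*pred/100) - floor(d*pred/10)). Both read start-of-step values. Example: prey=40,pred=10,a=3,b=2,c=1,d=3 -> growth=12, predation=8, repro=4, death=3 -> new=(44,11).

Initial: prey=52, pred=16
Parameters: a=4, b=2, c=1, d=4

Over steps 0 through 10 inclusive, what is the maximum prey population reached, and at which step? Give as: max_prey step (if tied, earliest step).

Step 1: prey: 52+20-16=56; pred: 16+8-6=18
Step 2: prey: 56+22-20=58; pred: 18+10-7=21
Step 3: prey: 58+23-24=57; pred: 21+12-8=25
Step 4: prey: 57+22-28=51; pred: 25+14-10=29
Step 5: prey: 51+20-29=42; pred: 29+14-11=32
Step 6: prey: 42+16-26=32; pred: 32+13-12=33
Step 7: prey: 32+12-21=23; pred: 33+10-13=30
Step 8: prey: 23+9-13=19; pred: 30+6-12=24
Step 9: prey: 19+7-9=17; pred: 24+4-9=19
Step 10: prey: 17+6-6=17; pred: 19+3-7=15
Max prey = 58 at step 2

Answer: 58 2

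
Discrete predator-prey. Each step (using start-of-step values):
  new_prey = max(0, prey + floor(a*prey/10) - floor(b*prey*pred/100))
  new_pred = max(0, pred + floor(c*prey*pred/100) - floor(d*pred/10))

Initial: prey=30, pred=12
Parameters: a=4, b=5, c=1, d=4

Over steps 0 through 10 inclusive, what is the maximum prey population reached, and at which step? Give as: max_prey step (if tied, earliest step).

Answer: 52 10

Derivation:
Step 1: prey: 30+12-18=24; pred: 12+3-4=11
Step 2: prey: 24+9-13=20; pred: 11+2-4=9
Step 3: prey: 20+8-9=19; pred: 9+1-3=7
Step 4: prey: 19+7-6=20; pred: 7+1-2=6
Step 5: prey: 20+8-6=22; pred: 6+1-2=5
Step 6: prey: 22+8-5=25; pred: 5+1-2=4
Step 7: prey: 25+10-5=30; pred: 4+1-1=4
Step 8: prey: 30+12-6=36; pred: 4+1-1=4
Step 9: prey: 36+14-7=43; pred: 4+1-1=4
Step 10: prey: 43+17-8=52; pred: 4+1-1=4
Max prey = 52 at step 10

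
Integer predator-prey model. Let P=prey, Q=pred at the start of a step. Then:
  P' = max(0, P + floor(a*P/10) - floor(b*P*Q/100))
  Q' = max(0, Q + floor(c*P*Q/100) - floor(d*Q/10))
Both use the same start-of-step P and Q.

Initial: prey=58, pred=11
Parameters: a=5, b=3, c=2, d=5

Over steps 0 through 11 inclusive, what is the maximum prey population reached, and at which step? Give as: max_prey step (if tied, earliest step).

Step 1: prey: 58+29-19=68; pred: 11+12-5=18
Step 2: prey: 68+34-36=66; pred: 18+24-9=33
Step 3: prey: 66+33-65=34; pred: 33+43-16=60
Step 4: prey: 34+17-61=0; pred: 60+40-30=70
Step 5: prey: 0+0-0=0; pred: 70+0-35=35
Step 6: prey: 0+0-0=0; pred: 35+0-17=18
Step 7: prey: 0+0-0=0; pred: 18+0-9=9
Step 8: prey: 0+0-0=0; pred: 9+0-4=5
Step 9: prey: 0+0-0=0; pred: 5+0-2=3
Step 10: prey: 0+0-0=0; pred: 3+0-1=2
Step 11: prey: 0+0-0=0; pred: 2+0-1=1
Max prey = 68 at step 1

Answer: 68 1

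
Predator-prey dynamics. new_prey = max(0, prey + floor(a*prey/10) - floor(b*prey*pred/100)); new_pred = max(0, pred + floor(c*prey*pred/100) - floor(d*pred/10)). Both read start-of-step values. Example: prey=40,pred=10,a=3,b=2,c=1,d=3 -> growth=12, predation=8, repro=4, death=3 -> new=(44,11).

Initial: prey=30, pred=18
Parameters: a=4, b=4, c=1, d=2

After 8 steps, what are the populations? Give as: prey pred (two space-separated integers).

Step 1: prey: 30+12-21=21; pred: 18+5-3=20
Step 2: prey: 21+8-16=13; pred: 20+4-4=20
Step 3: prey: 13+5-10=8; pred: 20+2-4=18
Step 4: prey: 8+3-5=6; pred: 18+1-3=16
Step 5: prey: 6+2-3=5; pred: 16+0-3=13
Step 6: prey: 5+2-2=5; pred: 13+0-2=11
Step 7: prey: 5+2-2=5; pred: 11+0-2=9
Step 8: prey: 5+2-1=6; pred: 9+0-1=8

Answer: 6 8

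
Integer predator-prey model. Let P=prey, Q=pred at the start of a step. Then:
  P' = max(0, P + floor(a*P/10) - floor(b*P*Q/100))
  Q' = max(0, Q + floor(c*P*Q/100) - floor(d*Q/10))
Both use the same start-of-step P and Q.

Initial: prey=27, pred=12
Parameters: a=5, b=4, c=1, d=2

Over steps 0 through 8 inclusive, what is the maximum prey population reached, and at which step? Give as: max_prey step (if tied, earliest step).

Step 1: prey: 27+13-12=28; pred: 12+3-2=13
Step 2: prey: 28+14-14=28; pred: 13+3-2=14
Step 3: prey: 28+14-15=27; pred: 14+3-2=15
Step 4: prey: 27+13-16=24; pred: 15+4-3=16
Step 5: prey: 24+12-15=21; pred: 16+3-3=16
Step 6: prey: 21+10-13=18; pred: 16+3-3=16
Step 7: prey: 18+9-11=16; pred: 16+2-3=15
Step 8: prey: 16+8-9=15; pred: 15+2-3=14
Max prey = 28 at step 1

Answer: 28 1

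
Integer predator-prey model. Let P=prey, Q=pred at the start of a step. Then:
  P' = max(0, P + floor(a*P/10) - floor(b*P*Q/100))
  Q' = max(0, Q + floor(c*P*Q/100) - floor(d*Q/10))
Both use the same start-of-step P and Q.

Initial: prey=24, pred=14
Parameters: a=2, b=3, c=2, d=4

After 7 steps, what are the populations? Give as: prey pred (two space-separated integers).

Step 1: prey: 24+4-10=18; pred: 14+6-5=15
Step 2: prey: 18+3-8=13; pred: 15+5-6=14
Step 3: prey: 13+2-5=10; pred: 14+3-5=12
Step 4: prey: 10+2-3=9; pred: 12+2-4=10
Step 5: prey: 9+1-2=8; pred: 10+1-4=7
Step 6: prey: 8+1-1=8; pred: 7+1-2=6
Step 7: prey: 8+1-1=8; pred: 6+0-2=4

Answer: 8 4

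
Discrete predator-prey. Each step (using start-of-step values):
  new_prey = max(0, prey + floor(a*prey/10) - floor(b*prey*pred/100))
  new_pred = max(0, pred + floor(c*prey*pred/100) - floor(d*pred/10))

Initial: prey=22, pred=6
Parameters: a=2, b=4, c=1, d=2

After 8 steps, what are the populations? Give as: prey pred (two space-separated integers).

Answer: 20 6

Derivation:
Step 1: prey: 22+4-5=21; pred: 6+1-1=6
Step 2: prey: 21+4-5=20; pred: 6+1-1=6
Step 3: prey: 20+4-4=20; pred: 6+1-1=6
Step 4: prey: 20+4-4=20; pred: 6+1-1=6
Step 5: prey: 20+4-4=20; pred: 6+1-1=6
Step 6: prey: 20+4-4=20; pred: 6+1-1=6
Step 7: prey: 20+4-4=20; pred: 6+1-1=6
Step 8: prey: 20+4-4=20; pred: 6+1-1=6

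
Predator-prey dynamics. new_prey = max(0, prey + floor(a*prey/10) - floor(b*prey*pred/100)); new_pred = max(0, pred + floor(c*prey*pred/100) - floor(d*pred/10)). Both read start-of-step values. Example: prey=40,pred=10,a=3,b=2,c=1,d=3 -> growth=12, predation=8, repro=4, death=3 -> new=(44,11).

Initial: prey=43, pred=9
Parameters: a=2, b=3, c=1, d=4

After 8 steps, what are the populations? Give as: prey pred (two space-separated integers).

Step 1: prey: 43+8-11=40; pred: 9+3-3=9
Step 2: prey: 40+8-10=38; pred: 9+3-3=9
Step 3: prey: 38+7-10=35; pred: 9+3-3=9
Step 4: prey: 35+7-9=33; pred: 9+3-3=9
Step 5: prey: 33+6-8=31; pred: 9+2-3=8
Step 6: prey: 31+6-7=30; pred: 8+2-3=7
Step 7: prey: 30+6-6=30; pred: 7+2-2=7
Step 8: prey: 30+6-6=30; pred: 7+2-2=7

Answer: 30 7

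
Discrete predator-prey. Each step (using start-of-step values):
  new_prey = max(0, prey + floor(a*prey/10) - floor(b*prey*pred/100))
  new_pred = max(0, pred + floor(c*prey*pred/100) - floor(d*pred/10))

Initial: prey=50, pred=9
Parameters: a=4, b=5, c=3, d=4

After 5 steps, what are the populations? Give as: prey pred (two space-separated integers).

Step 1: prey: 50+20-22=48; pred: 9+13-3=19
Step 2: prey: 48+19-45=22; pred: 19+27-7=39
Step 3: prey: 22+8-42=0; pred: 39+25-15=49
Step 4: prey: 0+0-0=0; pred: 49+0-19=30
Step 5: prey: 0+0-0=0; pred: 30+0-12=18

Answer: 0 18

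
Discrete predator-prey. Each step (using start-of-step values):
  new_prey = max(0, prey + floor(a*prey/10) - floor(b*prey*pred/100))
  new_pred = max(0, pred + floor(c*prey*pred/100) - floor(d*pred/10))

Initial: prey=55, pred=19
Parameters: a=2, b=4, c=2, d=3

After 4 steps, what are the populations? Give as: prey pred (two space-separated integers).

Answer: 0 21

Derivation:
Step 1: prey: 55+11-41=25; pred: 19+20-5=34
Step 2: prey: 25+5-34=0; pred: 34+17-10=41
Step 3: prey: 0+0-0=0; pred: 41+0-12=29
Step 4: prey: 0+0-0=0; pred: 29+0-8=21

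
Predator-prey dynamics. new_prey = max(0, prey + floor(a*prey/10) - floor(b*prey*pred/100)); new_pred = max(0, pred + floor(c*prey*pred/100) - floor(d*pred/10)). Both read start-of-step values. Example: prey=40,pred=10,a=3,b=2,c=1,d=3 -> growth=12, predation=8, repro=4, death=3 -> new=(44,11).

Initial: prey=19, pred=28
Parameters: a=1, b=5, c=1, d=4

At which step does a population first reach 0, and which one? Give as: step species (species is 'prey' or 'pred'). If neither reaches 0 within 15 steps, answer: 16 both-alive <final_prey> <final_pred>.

Step 1: prey: 19+1-26=0; pred: 28+5-11=22
First extinction: prey at step 1

Answer: 1 prey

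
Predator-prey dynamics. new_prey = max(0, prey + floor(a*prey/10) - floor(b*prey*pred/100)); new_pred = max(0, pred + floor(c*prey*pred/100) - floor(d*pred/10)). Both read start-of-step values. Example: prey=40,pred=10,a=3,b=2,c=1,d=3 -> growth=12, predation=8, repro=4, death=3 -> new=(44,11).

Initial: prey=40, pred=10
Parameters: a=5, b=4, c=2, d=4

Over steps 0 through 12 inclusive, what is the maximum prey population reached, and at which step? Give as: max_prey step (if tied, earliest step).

Step 1: prey: 40+20-16=44; pred: 10+8-4=14
Step 2: prey: 44+22-24=42; pred: 14+12-5=21
Step 3: prey: 42+21-35=28; pred: 21+17-8=30
Step 4: prey: 28+14-33=9; pred: 30+16-12=34
Step 5: prey: 9+4-12=1; pred: 34+6-13=27
Step 6: prey: 1+0-1=0; pred: 27+0-10=17
Step 7: prey: 0+0-0=0; pred: 17+0-6=11
Step 8: prey: 0+0-0=0; pred: 11+0-4=7
Step 9: prey: 0+0-0=0; pred: 7+0-2=5
Step 10: prey: 0+0-0=0; pred: 5+0-2=3
Step 11: prey: 0+0-0=0; pred: 3+0-1=2
Step 12: prey: 0+0-0=0; pred: 2+0-0=2
Max prey = 44 at step 1

Answer: 44 1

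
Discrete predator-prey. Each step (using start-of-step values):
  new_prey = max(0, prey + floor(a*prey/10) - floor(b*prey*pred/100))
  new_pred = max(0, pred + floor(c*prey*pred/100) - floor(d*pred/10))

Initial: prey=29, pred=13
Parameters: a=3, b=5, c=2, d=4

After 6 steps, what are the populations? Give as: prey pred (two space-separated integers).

Step 1: prey: 29+8-18=19; pred: 13+7-5=15
Step 2: prey: 19+5-14=10; pred: 15+5-6=14
Step 3: prey: 10+3-7=6; pred: 14+2-5=11
Step 4: prey: 6+1-3=4; pred: 11+1-4=8
Step 5: prey: 4+1-1=4; pred: 8+0-3=5
Step 6: prey: 4+1-1=4; pred: 5+0-2=3

Answer: 4 3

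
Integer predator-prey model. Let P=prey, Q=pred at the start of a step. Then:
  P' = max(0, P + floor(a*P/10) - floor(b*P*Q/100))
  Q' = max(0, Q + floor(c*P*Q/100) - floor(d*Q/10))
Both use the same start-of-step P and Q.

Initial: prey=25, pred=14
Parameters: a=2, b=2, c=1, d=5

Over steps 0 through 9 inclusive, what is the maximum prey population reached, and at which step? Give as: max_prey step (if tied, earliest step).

Answer: 54 9

Derivation:
Step 1: prey: 25+5-7=23; pred: 14+3-7=10
Step 2: prey: 23+4-4=23; pred: 10+2-5=7
Step 3: prey: 23+4-3=24; pred: 7+1-3=5
Step 4: prey: 24+4-2=26; pred: 5+1-2=4
Step 5: prey: 26+5-2=29; pred: 4+1-2=3
Step 6: prey: 29+5-1=33; pred: 3+0-1=2
Step 7: prey: 33+6-1=38; pred: 2+0-1=1
Step 8: prey: 38+7-0=45; pred: 1+0-0=1
Step 9: prey: 45+9-0=54; pred: 1+0-0=1
Max prey = 54 at step 9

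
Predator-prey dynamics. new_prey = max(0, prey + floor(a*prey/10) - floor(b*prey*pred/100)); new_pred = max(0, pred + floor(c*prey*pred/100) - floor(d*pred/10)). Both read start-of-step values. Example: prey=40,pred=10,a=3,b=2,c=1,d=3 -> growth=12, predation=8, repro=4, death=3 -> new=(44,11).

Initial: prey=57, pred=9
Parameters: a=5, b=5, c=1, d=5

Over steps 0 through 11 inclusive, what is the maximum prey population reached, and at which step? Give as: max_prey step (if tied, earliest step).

Step 1: prey: 57+28-25=60; pred: 9+5-4=10
Step 2: prey: 60+30-30=60; pred: 10+6-5=11
Step 3: prey: 60+30-33=57; pred: 11+6-5=12
Step 4: prey: 57+28-34=51; pred: 12+6-6=12
Step 5: prey: 51+25-30=46; pred: 12+6-6=12
Step 6: prey: 46+23-27=42; pred: 12+5-6=11
Step 7: prey: 42+21-23=40; pred: 11+4-5=10
Step 8: prey: 40+20-20=40; pred: 10+4-5=9
Step 9: prey: 40+20-18=42; pred: 9+3-4=8
Step 10: prey: 42+21-16=47; pred: 8+3-4=7
Step 11: prey: 47+23-16=54; pred: 7+3-3=7
Max prey = 60 at step 1

Answer: 60 1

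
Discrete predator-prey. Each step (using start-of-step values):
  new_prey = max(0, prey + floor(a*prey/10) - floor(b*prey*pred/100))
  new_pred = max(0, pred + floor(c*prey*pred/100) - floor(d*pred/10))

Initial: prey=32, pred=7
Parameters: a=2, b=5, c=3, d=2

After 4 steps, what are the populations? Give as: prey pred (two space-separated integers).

Step 1: prey: 32+6-11=27; pred: 7+6-1=12
Step 2: prey: 27+5-16=16; pred: 12+9-2=19
Step 3: prey: 16+3-15=4; pred: 19+9-3=25
Step 4: prey: 4+0-5=0; pred: 25+3-5=23

Answer: 0 23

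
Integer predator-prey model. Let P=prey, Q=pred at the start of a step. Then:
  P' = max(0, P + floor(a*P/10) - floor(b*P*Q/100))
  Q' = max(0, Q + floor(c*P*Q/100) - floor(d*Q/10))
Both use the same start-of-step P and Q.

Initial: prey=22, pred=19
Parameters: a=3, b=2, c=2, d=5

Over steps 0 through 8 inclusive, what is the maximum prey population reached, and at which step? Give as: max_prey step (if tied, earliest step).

Step 1: prey: 22+6-8=20; pred: 19+8-9=18
Step 2: prey: 20+6-7=19; pred: 18+7-9=16
Step 3: prey: 19+5-6=18; pred: 16+6-8=14
Step 4: prey: 18+5-5=18; pred: 14+5-7=12
Step 5: prey: 18+5-4=19; pred: 12+4-6=10
Step 6: prey: 19+5-3=21; pred: 10+3-5=8
Step 7: prey: 21+6-3=24; pred: 8+3-4=7
Step 8: prey: 24+7-3=28; pred: 7+3-3=7
Max prey = 28 at step 8

Answer: 28 8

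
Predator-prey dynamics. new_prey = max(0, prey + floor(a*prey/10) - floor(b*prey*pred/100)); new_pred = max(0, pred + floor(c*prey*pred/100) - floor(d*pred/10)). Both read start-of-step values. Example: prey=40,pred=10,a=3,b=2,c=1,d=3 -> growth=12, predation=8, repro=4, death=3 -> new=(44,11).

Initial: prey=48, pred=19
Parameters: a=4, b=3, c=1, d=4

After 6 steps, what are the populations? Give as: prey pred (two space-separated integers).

Answer: 19 10

Derivation:
Step 1: prey: 48+19-27=40; pred: 19+9-7=21
Step 2: prey: 40+16-25=31; pred: 21+8-8=21
Step 3: prey: 31+12-19=24; pred: 21+6-8=19
Step 4: prey: 24+9-13=20; pred: 19+4-7=16
Step 5: prey: 20+8-9=19; pred: 16+3-6=13
Step 6: prey: 19+7-7=19; pred: 13+2-5=10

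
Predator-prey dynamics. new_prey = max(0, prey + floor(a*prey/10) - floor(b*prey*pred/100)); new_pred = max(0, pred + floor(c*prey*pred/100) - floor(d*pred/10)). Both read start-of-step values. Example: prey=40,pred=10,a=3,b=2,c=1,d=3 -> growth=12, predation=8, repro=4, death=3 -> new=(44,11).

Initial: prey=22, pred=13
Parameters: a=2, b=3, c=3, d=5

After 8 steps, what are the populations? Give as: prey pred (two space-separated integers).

Step 1: prey: 22+4-8=18; pred: 13+8-6=15
Step 2: prey: 18+3-8=13; pred: 15+8-7=16
Step 3: prey: 13+2-6=9; pred: 16+6-8=14
Step 4: prey: 9+1-3=7; pred: 14+3-7=10
Step 5: prey: 7+1-2=6; pred: 10+2-5=7
Step 6: prey: 6+1-1=6; pred: 7+1-3=5
Step 7: prey: 6+1-0=7; pred: 5+0-2=3
Step 8: prey: 7+1-0=8; pred: 3+0-1=2

Answer: 8 2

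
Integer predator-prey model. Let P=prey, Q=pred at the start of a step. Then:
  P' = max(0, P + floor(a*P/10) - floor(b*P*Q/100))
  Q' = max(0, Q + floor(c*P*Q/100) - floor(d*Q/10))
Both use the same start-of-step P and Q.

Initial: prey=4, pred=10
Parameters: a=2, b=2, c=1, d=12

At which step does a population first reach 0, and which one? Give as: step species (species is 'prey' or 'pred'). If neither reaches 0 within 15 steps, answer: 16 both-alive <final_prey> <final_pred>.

Step 1: prey: 4+0-0=4; pred: 10+0-12=0
First extinction: pred at step 1

Answer: 1 pred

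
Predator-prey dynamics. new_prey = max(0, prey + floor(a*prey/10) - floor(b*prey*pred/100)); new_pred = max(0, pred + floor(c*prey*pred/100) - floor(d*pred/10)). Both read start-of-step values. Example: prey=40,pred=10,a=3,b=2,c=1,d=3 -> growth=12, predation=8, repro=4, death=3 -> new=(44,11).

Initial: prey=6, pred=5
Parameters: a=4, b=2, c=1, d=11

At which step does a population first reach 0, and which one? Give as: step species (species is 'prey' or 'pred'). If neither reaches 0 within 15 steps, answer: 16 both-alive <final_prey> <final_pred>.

Answer: 1 pred

Derivation:
Step 1: prey: 6+2-0=8; pred: 5+0-5=0
First extinction: pred at step 1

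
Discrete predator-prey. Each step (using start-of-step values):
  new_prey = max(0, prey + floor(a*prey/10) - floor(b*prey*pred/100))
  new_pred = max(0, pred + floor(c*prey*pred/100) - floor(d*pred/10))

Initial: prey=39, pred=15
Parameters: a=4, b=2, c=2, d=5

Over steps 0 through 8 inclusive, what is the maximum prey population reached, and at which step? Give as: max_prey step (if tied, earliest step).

Answer: 44 2

Derivation:
Step 1: prey: 39+15-11=43; pred: 15+11-7=19
Step 2: prey: 43+17-16=44; pred: 19+16-9=26
Step 3: prey: 44+17-22=39; pred: 26+22-13=35
Step 4: prey: 39+15-27=27; pred: 35+27-17=45
Step 5: prey: 27+10-24=13; pred: 45+24-22=47
Step 6: prey: 13+5-12=6; pred: 47+12-23=36
Step 7: prey: 6+2-4=4; pred: 36+4-18=22
Step 8: prey: 4+1-1=4; pred: 22+1-11=12
Max prey = 44 at step 2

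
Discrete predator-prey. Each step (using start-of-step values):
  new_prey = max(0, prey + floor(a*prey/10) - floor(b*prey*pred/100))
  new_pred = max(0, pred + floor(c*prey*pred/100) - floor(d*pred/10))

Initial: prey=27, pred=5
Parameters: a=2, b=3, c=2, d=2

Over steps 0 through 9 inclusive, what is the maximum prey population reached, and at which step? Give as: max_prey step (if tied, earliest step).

Answer: 28 1

Derivation:
Step 1: prey: 27+5-4=28; pred: 5+2-1=6
Step 2: prey: 28+5-5=28; pred: 6+3-1=8
Step 3: prey: 28+5-6=27; pred: 8+4-1=11
Step 4: prey: 27+5-8=24; pred: 11+5-2=14
Step 5: prey: 24+4-10=18; pred: 14+6-2=18
Step 6: prey: 18+3-9=12; pred: 18+6-3=21
Step 7: prey: 12+2-7=7; pred: 21+5-4=22
Step 8: prey: 7+1-4=4; pred: 22+3-4=21
Step 9: prey: 4+0-2=2; pred: 21+1-4=18
Max prey = 28 at step 1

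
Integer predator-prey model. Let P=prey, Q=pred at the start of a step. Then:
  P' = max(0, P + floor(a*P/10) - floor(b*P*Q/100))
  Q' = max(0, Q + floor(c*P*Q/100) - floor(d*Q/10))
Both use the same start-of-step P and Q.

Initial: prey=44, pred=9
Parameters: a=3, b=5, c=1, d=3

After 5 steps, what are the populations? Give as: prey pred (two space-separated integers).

Answer: 16 8

Derivation:
Step 1: prey: 44+13-19=38; pred: 9+3-2=10
Step 2: prey: 38+11-19=30; pred: 10+3-3=10
Step 3: prey: 30+9-15=24; pred: 10+3-3=10
Step 4: prey: 24+7-12=19; pred: 10+2-3=9
Step 5: prey: 19+5-8=16; pred: 9+1-2=8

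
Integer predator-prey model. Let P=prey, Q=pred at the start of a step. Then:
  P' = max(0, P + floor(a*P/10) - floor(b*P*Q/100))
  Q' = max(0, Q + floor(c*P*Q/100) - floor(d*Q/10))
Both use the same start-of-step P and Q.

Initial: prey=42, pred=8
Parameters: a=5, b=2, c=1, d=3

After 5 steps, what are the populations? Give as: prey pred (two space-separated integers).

Step 1: prey: 42+21-6=57; pred: 8+3-2=9
Step 2: prey: 57+28-10=75; pred: 9+5-2=12
Step 3: prey: 75+37-18=94; pred: 12+9-3=18
Step 4: prey: 94+47-33=108; pred: 18+16-5=29
Step 5: prey: 108+54-62=100; pred: 29+31-8=52

Answer: 100 52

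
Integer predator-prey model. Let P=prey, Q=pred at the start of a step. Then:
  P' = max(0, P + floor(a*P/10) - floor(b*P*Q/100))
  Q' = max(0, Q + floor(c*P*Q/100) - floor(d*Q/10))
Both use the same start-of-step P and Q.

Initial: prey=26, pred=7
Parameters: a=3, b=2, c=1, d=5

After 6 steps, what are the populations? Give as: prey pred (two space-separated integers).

Step 1: prey: 26+7-3=30; pred: 7+1-3=5
Step 2: prey: 30+9-3=36; pred: 5+1-2=4
Step 3: prey: 36+10-2=44; pred: 4+1-2=3
Step 4: prey: 44+13-2=55; pred: 3+1-1=3
Step 5: prey: 55+16-3=68; pred: 3+1-1=3
Step 6: prey: 68+20-4=84; pred: 3+2-1=4

Answer: 84 4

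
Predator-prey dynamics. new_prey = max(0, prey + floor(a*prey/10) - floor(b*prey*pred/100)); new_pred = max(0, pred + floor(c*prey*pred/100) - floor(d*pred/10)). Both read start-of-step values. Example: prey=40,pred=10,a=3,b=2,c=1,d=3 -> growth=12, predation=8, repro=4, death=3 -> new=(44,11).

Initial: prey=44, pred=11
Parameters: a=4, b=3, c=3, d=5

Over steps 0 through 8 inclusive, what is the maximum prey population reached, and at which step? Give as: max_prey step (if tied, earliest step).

Answer: 47 1

Derivation:
Step 1: prey: 44+17-14=47; pred: 11+14-5=20
Step 2: prey: 47+18-28=37; pred: 20+28-10=38
Step 3: prey: 37+14-42=9; pred: 38+42-19=61
Step 4: prey: 9+3-16=0; pred: 61+16-30=47
Step 5: prey: 0+0-0=0; pred: 47+0-23=24
Step 6: prey: 0+0-0=0; pred: 24+0-12=12
Step 7: prey: 0+0-0=0; pred: 12+0-6=6
Step 8: prey: 0+0-0=0; pred: 6+0-3=3
Max prey = 47 at step 1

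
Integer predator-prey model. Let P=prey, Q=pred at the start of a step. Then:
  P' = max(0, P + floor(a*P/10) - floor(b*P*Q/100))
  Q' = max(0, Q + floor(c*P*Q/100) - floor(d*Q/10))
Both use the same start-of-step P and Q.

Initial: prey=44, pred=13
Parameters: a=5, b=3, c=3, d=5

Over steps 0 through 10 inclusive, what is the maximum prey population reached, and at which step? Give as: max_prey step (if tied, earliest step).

Step 1: prey: 44+22-17=49; pred: 13+17-6=24
Step 2: prey: 49+24-35=38; pred: 24+35-12=47
Step 3: prey: 38+19-53=4; pred: 47+53-23=77
Step 4: prey: 4+2-9=0; pred: 77+9-38=48
Step 5: prey: 0+0-0=0; pred: 48+0-24=24
Step 6: prey: 0+0-0=0; pred: 24+0-12=12
Step 7: prey: 0+0-0=0; pred: 12+0-6=6
Step 8: prey: 0+0-0=0; pred: 6+0-3=3
Step 9: prey: 0+0-0=0; pred: 3+0-1=2
Step 10: prey: 0+0-0=0; pred: 2+0-1=1
Max prey = 49 at step 1

Answer: 49 1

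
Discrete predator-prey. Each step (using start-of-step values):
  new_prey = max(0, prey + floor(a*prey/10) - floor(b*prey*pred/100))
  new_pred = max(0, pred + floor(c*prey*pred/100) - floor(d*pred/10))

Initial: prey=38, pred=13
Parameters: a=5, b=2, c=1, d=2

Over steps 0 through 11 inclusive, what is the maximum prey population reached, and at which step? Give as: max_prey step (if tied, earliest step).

Answer: 65 3

Derivation:
Step 1: prey: 38+19-9=48; pred: 13+4-2=15
Step 2: prey: 48+24-14=58; pred: 15+7-3=19
Step 3: prey: 58+29-22=65; pred: 19+11-3=27
Step 4: prey: 65+32-35=62; pred: 27+17-5=39
Step 5: prey: 62+31-48=45; pred: 39+24-7=56
Step 6: prey: 45+22-50=17; pred: 56+25-11=70
Step 7: prey: 17+8-23=2; pred: 70+11-14=67
Step 8: prey: 2+1-2=1; pred: 67+1-13=55
Step 9: prey: 1+0-1=0; pred: 55+0-11=44
Step 10: prey: 0+0-0=0; pred: 44+0-8=36
Step 11: prey: 0+0-0=0; pred: 36+0-7=29
Max prey = 65 at step 3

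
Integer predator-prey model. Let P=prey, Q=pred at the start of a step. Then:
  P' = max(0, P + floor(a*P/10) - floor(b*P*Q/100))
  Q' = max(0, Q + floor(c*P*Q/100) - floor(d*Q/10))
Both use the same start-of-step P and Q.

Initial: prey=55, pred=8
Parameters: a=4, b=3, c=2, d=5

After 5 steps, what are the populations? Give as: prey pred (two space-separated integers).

Step 1: prey: 55+22-13=64; pred: 8+8-4=12
Step 2: prey: 64+25-23=66; pred: 12+15-6=21
Step 3: prey: 66+26-41=51; pred: 21+27-10=38
Step 4: prey: 51+20-58=13; pred: 38+38-19=57
Step 5: prey: 13+5-22=0; pred: 57+14-28=43

Answer: 0 43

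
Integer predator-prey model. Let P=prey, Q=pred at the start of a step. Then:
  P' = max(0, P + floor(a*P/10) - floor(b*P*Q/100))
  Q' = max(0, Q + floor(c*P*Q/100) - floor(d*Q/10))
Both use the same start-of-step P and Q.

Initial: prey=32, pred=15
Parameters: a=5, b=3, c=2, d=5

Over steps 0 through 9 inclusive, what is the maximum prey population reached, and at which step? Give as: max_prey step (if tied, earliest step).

Step 1: prey: 32+16-14=34; pred: 15+9-7=17
Step 2: prey: 34+17-17=34; pred: 17+11-8=20
Step 3: prey: 34+17-20=31; pred: 20+13-10=23
Step 4: prey: 31+15-21=25; pred: 23+14-11=26
Step 5: prey: 25+12-19=18; pred: 26+13-13=26
Step 6: prey: 18+9-14=13; pred: 26+9-13=22
Step 7: prey: 13+6-8=11; pred: 22+5-11=16
Step 8: prey: 11+5-5=11; pred: 16+3-8=11
Step 9: prey: 11+5-3=13; pred: 11+2-5=8
Max prey = 34 at step 1

Answer: 34 1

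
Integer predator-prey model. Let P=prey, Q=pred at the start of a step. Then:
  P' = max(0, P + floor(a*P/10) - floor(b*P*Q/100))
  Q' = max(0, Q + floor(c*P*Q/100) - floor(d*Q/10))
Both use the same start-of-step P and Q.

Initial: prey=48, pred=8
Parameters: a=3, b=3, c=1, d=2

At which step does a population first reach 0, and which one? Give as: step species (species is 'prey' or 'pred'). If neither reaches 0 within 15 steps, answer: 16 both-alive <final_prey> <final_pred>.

Step 1: prey: 48+14-11=51; pred: 8+3-1=10
Step 2: prey: 51+15-15=51; pred: 10+5-2=13
Step 3: prey: 51+15-19=47; pred: 13+6-2=17
Step 4: prey: 47+14-23=38; pred: 17+7-3=21
Step 5: prey: 38+11-23=26; pred: 21+7-4=24
Step 6: prey: 26+7-18=15; pred: 24+6-4=26
Step 7: prey: 15+4-11=8; pred: 26+3-5=24
Step 8: prey: 8+2-5=5; pred: 24+1-4=21
Step 9: prey: 5+1-3=3; pred: 21+1-4=18
Step 10: prey: 3+0-1=2; pred: 18+0-3=15
Step 11: prey: 2+0-0=2; pred: 15+0-3=12
Step 12: prey: 2+0-0=2; pred: 12+0-2=10
Step 13: prey: 2+0-0=2; pred: 10+0-2=8
Step 14: prey: 2+0-0=2; pred: 8+0-1=7
Step 15: prey: 2+0-0=2; pred: 7+0-1=6
No extinction within 15 steps

Answer: 16 both-alive 2 6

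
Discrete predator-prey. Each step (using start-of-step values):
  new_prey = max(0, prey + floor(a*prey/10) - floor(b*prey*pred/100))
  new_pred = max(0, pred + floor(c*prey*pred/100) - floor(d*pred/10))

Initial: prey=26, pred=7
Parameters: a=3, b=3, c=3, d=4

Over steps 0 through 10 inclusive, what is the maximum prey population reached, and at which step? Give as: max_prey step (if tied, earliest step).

Answer: 28 1

Derivation:
Step 1: prey: 26+7-5=28; pred: 7+5-2=10
Step 2: prey: 28+8-8=28; pred: 10+8-4=14
Step 3: prey: 28+8-11=25; pred: 14+11-5=20
Step 4: prey: 25+7-15=17; pred: 20+15-8=27
Step 5: prey: 17+5-13=9; pred: 27+13-10=30
Step 6: prey: 9+2-8=3; pred: 30+8-12=26
Step 7: prey: 3+0-2=1; pred: 26+2-10=18
Step 8: prey: 1+0-0=1; pred: 18+0-7=11
Step 9: prey: 1+0-0=1; pred: 11+0-4=7
Step 10: prey: 1+0-0=1; pred: 7+0-2=5
Max prey = 28 at step 1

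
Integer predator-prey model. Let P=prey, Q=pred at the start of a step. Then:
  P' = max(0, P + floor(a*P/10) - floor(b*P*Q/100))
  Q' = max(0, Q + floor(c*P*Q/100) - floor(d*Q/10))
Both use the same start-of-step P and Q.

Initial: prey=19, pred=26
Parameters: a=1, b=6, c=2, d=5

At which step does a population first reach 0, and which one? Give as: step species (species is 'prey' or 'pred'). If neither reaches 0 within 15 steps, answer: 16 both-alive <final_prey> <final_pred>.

Answer: 1 prey

Derivation:
Step 1: prey: 19+1-29=0; pred: 26+9-13=22
First extinction: prey at step 1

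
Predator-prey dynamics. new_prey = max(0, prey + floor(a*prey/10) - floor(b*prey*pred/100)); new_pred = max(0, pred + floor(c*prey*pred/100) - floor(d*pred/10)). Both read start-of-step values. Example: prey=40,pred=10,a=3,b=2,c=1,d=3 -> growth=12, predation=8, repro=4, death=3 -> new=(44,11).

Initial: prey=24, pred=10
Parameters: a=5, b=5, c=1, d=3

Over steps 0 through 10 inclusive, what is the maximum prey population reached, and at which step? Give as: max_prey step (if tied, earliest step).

Step 1: prey: 24+12-12=24; pred: 10+2-3=9
Step 2: prey: 24+12-10=26; pred: 9+2-2=9
Step 3: prey: 26+13-11=28; pred: 9+2-2=9
Step 4: prey: 28+14-12=30; pred: 9+2-2=9
Step 5: prey: 30+15-13=32; pred: 9+2-2=9
Step 6: prey: 32+16-14=34; pred: 9+2-2=9
Step 7: prey: 34+17-15=36; pred: 9+3-2=10
Step 8: prey: 36+18-18=36; pred: 10+3-3=10
Step 9: prey: 36+18-18=36; pred: 10+3-3=10
Step 10: prey: 36+18-18=36; pred: 10+3-3=10
Max prey = 36 at step 7

Answer: 36 7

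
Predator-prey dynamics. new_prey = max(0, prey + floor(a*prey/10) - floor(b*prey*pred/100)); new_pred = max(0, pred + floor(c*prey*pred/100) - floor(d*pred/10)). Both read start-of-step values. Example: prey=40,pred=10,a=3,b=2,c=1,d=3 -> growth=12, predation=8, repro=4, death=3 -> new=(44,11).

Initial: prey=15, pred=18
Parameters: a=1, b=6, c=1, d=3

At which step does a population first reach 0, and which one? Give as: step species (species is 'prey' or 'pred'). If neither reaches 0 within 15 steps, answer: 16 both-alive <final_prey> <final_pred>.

Step 1: prey: 15+1-16=0; pred: 18+2-5=15
First extinction: prey at step 1

Answer: 1 prey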